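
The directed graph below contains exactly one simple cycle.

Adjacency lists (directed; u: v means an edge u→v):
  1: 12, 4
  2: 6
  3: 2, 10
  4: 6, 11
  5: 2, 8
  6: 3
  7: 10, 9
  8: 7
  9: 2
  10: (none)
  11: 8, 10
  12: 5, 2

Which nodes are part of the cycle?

2, 3, 6

DFS with gray/black marking from 6:
6 gray
  3 gray
    2 gray
      2→6: 6 is gray → back edge
Back edge closes the cycle 6 → 3 → 2 → 6; its vertices are {2, 3, 6}.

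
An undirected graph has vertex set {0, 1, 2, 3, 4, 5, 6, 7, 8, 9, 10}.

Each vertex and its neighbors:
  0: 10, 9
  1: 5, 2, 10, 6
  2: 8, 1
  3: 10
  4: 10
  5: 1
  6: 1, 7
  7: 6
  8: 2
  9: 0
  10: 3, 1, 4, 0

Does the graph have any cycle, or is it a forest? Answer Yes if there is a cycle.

No

DFS, tracking each vertex's parent; an edge to a visited non-parent vertex closes a cycle.
Start from 10:
visit 10 (parent –)
  visit 3 (parent 10)
    3–10: parent, skip
  visit 1 (parent 10)
    visit 5 (parent 1)
      5–1: parent, skip
    visit 2 (parent 1)
      visit 8 (parent 2)
        8–2: parent, skip
      2–1: parent, skip
    1–10: parent, skip
    visit 6 (parent 1)
      6–1: parent, skip
      visit 7 (parent 6)
        7–6: parent, skip
  visit 4 (parent 10)
    4–10: parent, skip
  visit 0 (parent 10)
    0–10: parent, skip
    visit 9 (parent 0)
      9–0: parent, skip
No non-parent visited neighbor found — the graph is a forest.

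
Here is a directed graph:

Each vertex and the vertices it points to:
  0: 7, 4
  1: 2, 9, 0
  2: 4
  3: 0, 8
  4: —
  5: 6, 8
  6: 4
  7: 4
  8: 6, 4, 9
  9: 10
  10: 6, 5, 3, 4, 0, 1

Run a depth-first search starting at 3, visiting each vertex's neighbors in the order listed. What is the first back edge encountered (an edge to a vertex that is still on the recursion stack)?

DFS from 3 (visiting each vertex's neighbors in the order listed); mark gray on enter, black on exit:
3 gray
  0 gray
    7 gray
      4 gray
      4 black
    7 black
    0→4: 4 black — skip
  0 black
  8 gray
    6 gray
      6→4: 4 black — skip
    6 black
    8→4: 4 black — skip
    9 gray
      10 gray
        10→6: 6 black — skip
        5 gray
          5→6: 6 black — skip
          5→8: 8 is gray → back edge
First back edge: 5 → 8.

5->8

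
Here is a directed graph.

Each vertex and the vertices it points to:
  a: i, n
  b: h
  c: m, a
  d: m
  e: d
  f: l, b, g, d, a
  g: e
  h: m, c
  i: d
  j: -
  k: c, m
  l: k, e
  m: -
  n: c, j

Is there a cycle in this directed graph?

DFS with white/gray/black marking, starting from d:
d gray
  m gray
  m black
d black
a gray
  i gray
    i→d: d black — skip
  i black
  n gray
    c gray
      c→m: m black — skip
      c→a: a is gray → back edge
Back edge found, so a cycle exists: a → n → c → a.

Yes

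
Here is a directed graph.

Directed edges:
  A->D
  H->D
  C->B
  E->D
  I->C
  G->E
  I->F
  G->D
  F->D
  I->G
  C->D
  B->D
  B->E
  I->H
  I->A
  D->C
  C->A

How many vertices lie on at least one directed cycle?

A vertex is on a directed cycle iff it belongs to a strongly connected component of size ≥ 2 (or has a self-loop).
The vertices on cycles are {A, B, C, D, E} — 5 in total.

5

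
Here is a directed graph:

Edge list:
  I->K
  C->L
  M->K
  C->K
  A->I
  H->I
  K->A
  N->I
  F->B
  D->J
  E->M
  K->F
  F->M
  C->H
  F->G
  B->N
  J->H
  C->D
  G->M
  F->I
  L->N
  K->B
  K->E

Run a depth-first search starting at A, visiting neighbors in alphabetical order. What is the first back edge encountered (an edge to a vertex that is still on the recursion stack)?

K->A

DFS from A (visiting neighbors in alphabetical order); mark gray on enter, black on exit:
A gray
  I gray
    K gray
      K→A: A is gray → back edge
First back edge: K → A.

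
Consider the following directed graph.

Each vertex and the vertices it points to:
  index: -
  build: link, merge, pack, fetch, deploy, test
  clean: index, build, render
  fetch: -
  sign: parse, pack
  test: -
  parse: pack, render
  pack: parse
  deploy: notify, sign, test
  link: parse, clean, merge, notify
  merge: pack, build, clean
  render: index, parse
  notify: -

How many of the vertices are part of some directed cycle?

7

A vertex is on a directed cycle iff it belongs to a strongly connected component of size ≥ 2 (or has a self-loop).
The vertices on cycles are {link, pack, build, clean, merge, parse, render} — 7 in total.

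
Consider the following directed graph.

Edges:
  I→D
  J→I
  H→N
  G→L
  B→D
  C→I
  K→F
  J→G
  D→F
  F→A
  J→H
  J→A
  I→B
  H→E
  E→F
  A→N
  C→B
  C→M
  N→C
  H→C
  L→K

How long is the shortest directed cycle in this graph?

6

For each vertex v, BFS finds the shortest path from v back to v.
The shortest such closed walk is I → D → F → A → N → C → I, length 6.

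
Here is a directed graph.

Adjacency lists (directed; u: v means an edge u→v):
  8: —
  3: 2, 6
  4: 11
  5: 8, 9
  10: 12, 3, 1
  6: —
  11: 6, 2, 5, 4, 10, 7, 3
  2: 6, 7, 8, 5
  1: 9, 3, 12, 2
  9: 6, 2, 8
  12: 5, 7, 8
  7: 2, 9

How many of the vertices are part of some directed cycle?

A vertex is on a directed cycle iff it belongs to a strongly connected component of size ≥ 2 (or has a self-loop).
The vertices on cycles are {2, 4, 5, 7, 9, 11} — 6 in total.

6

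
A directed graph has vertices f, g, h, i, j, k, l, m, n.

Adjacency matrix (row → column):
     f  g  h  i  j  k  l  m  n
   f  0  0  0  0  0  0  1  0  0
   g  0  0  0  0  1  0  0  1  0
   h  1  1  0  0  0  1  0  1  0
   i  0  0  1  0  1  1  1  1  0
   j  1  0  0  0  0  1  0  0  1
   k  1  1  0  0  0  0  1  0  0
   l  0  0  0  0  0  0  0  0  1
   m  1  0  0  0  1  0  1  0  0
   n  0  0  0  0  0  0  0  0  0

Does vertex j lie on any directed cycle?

j is on a cycle iff j can reach itself via ≥1 edge.
j → k → g → j — yes.

Yes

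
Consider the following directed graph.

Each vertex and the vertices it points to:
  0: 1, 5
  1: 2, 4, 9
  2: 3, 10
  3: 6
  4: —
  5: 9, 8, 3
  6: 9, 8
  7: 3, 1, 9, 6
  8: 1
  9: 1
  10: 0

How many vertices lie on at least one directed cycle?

A vertex is on a directed cycle iff it belongs to a strongly connected component of size ≥ 2 (or has a self-loop).
The vertices on cycles are {0, 1, 2, 3, 5, 6, 8, 9, 10} — 9 in total.

9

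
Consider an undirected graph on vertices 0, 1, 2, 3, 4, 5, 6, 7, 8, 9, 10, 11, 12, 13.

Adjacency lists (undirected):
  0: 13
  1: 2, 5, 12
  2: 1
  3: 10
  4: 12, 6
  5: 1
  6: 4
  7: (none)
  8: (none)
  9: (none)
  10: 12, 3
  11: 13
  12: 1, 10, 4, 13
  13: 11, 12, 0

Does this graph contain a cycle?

No

DFS, tracking each vertex's parent; an edge to a visited non-parent vertex closes a cycle.
Start from 6:
visit 6 (parent –)
  visit 4 (parent 6)
    visit 12 (parent 4)
      visit 1 (parent 12)
        visit 2 (parent 1)
          2–1: parent, skip
        visit 5 (parent 1)
          5–1: parent, skip
        1–12: parent, skip
      visit 10 (parent 12)
        10–12: parent, skip
        visit 3 (parent 10)
          3–10: parent, skip
      12–4: parent, skip
      visit 13 (parent 12)
        visit 11 (parent 13)
          11–13: parent, skip
        13–12: parent, skip
        visit 0 (parent 13)
          0–13: parent, skip
    4–6: parent, skip
visit 7 (parent –)
visit 8 (parent –)
visit 9 (parent –)
No non-parent visited neighbor found — the graph is a forest.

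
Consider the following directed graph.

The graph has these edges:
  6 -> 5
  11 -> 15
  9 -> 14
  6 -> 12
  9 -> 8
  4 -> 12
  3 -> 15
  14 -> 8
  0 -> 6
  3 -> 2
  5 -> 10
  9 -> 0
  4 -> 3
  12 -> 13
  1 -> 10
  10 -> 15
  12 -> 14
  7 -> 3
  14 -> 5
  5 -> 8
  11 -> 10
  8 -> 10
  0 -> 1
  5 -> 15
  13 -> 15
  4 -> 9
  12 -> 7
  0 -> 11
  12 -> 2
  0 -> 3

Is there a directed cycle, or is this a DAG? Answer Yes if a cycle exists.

No

DFS with white/gray/black marking, starting from 13:
13 gray
  15 gray
  15 black
13 black
0 gray
  11 gray
    11→15: 15 black — skip
    10 gray
      10→15: 15 black — skip
    10 black
  11 black
  6 gray
    12 gray
      7 gray
        3 gray
          3→15: 15 black — skip
          2 gray
          2 black
        3 black
      7 black
      14 gray
        5 gray
          5→10: 10 black — skip
          8 gray
            8→10: 10 black — skip
          8 black
          5→15: 15 black — skip
        5 black
        14→8: 8 black — skip
      14 black
      12→2: 2 black — skip
      12→13: 13 black — skip
    12 black
    6→5: 5 black — skip
  6 black
  1 gray
    1→10: 10 black — skip
  1 black
  0→3: 3 black — skip
0 black
4 gray
  9 gray
    9→8: 8 black — skip
    9→14: 14 black — skip
    9→0: 0 black — skip
  9 black
  4→12: 12 black — skip
  4→3: 3 black — skip
4 black
Every edge goes to a white or black vertex — no back edge, so the graph is acyclic.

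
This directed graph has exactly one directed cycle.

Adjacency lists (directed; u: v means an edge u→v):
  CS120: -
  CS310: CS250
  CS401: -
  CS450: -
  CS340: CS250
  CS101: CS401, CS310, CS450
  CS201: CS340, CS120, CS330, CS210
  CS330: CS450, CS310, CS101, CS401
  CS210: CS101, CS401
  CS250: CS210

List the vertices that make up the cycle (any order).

DFS with gray/black marking from CS210:
CS210 gray
  CS101 gray
    CS401 gray
    CS401 black
    CS310 gray
      CS250 gray
        CS250→CS210: CS210 is gray → back edge
Back edge closes the cycle CS210 → CS101 → CS310 → CS250 → CS210; its vertices are {CS101, CS210, CS250, CS310}.

CS101, CS210, CS250, CS310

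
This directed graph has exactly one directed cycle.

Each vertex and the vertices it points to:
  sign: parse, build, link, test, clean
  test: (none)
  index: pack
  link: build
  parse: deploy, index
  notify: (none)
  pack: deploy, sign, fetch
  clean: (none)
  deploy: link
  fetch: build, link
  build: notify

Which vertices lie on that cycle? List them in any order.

pack, sign, index, parse

DFS with gray/black marking from pack:
pack gray
  deploy gray
    link gray
      build gray
        notify gray
        notify black
      build black
    link black
  deploy black
  sign gray
    parse gray
      parse→deploy: deploy black — skip
      index gray
        index→pack: pack is gray → back edge
Back edge closes the cycle pack → sign → parse → index → pack; its vertices are {pack, sign, index, parse}.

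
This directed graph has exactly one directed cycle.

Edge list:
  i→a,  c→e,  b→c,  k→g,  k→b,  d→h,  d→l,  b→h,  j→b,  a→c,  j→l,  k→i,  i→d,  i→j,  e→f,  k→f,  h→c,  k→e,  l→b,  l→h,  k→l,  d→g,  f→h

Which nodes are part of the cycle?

DFS with gray/black marking from e:
e gray
  f gray
    h gray
      c gray
        c→e: e is gray → back edge
Back edge closes the cycle e → f → h → c → e; its vertices are {c, e, f, h}.

c, e, f, h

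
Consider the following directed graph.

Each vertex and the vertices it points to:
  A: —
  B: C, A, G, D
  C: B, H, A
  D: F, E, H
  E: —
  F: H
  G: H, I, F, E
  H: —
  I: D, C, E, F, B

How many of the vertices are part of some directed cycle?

4

A vertex is on a directed cycle iff it belongs to a strongly connected component of size ≥ 2 (or has a self-loop).
The vertices on cycles are {B, C, G, I} — 4 in total.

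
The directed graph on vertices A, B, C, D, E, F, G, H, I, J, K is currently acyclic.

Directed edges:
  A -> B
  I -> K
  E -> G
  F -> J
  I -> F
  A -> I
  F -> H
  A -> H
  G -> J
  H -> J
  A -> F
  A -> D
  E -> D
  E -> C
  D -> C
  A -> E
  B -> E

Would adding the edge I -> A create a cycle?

Yes

Adding I→A creates a cycle iff A can already reach I.
Path from A: A → I.
So A → … → I → A is a cycle.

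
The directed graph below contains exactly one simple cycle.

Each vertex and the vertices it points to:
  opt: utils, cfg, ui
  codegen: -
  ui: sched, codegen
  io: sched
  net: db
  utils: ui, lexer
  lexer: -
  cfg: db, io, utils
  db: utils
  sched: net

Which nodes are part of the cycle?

db, ui, net, sched, utils

DFS with gray/black marking from utils:
utils gray
  ui gray
    sched gray
      net gray
        db gray
          db→utils: utils is gray → back edge
Back edge closes the cycle utils → ui → sched → net → db → utils; its vertices are {db, ui, net, sched, utils}.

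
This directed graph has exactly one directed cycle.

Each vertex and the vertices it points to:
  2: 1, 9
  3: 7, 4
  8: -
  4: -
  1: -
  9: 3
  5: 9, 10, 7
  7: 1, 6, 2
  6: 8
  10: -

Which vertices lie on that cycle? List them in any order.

2, 3, 7, 9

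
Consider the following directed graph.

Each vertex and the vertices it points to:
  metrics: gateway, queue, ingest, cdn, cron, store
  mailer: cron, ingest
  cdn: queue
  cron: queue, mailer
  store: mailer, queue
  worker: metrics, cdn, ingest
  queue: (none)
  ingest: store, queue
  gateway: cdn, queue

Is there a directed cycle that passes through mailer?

Yes

mailer is on a cycle iff mailer can reach itself via ≥1 edge.
mailer → cron → mailer — yes.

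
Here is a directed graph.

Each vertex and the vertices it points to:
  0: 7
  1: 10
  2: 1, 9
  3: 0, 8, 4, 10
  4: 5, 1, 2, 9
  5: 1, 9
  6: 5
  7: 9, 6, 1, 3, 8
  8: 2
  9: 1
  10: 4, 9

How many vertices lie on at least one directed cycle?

A vertex is on a directed cycle iff it belongs to a strongly connected component of size ≥ 2 (or has a self-loop).
The vertices on cycles are {0, 1, 2, 3, 4, 5, 7, 9, 10} — 9 in total.

9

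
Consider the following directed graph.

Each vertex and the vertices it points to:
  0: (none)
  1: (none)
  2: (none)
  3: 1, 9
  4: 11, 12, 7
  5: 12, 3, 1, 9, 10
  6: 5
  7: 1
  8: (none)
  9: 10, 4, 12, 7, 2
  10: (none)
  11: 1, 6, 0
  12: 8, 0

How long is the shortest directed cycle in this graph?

5

For each vertex v, BFS finds the shortest path from v back to v.
The shortest such closed walk is 5 → 9 → 4 → 11 → 6 → 5, length 5.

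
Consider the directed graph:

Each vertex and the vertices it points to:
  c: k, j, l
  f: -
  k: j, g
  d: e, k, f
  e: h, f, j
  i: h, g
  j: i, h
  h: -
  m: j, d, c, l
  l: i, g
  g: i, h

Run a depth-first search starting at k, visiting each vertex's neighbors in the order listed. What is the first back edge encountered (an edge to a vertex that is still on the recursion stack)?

DFS from k (visiting each vertex's neighbors in the order listed); mark gray on enter, black on exit:
k gray
  j gray
    i gray
      h gray
      h black
      g gray
        g→i: i is gray → back edge
First back edge: g → i.

g->i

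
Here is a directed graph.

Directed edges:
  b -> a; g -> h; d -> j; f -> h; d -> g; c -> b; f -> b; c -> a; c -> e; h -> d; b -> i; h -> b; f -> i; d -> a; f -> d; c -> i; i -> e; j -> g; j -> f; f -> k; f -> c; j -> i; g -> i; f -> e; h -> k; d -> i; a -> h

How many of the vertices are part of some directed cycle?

A vertex is on a directed cycle iff it belongs to a strongly connected component of size ≥ 2 (or has a self-loop).
The vertices on cycles are {a, b, c, d, f, g, h, j} — 8 in total.

8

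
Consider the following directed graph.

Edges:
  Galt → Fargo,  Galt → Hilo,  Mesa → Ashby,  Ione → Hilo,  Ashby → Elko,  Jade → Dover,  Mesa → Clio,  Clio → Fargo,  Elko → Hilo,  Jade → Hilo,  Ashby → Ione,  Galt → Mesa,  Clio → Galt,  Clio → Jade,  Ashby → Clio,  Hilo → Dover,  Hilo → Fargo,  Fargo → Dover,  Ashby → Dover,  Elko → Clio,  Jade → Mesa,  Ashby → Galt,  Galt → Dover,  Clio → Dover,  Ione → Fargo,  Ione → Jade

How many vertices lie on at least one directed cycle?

7

A vertex is on a directed cycle iff it belongs to a strongly connected component of size ≥ 2 (or has a self-loop).
The vertices on cycles are {Clio, Elko, Galt, Ione, Jade, Mesa, Ashby} — 7 in total.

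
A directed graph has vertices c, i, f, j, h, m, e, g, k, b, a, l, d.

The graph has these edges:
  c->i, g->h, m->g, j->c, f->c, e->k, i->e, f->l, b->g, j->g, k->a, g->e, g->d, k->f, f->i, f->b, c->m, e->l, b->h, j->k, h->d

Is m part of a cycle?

m is on a cycle iff m can reach itself via ≥1 edge.
m → g → e → k → f → c → m — yes.

Yes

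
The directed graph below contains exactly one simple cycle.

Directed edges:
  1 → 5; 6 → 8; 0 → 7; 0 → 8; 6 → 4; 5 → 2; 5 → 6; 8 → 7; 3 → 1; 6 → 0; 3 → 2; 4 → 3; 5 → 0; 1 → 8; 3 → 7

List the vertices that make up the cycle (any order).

1, 3, 4, 5, 6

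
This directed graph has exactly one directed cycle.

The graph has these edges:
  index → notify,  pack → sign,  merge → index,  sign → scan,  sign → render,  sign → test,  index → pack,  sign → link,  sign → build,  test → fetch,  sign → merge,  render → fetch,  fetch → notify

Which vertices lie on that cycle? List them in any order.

DFS with gray/black marking from sign:
sign gray
  build gray
  build black
  test gray
    fetch gray
      notify gray
      notify black
    fetch black
  test black
  scan gray
  scan black
  merge gray
    index gray
      index→notify: notify black — skip
      pack gray
        pack→sign: sign is gray → back edge
Back edge closes the cycle sign → merge → index → pack → sign; its vertices are {pack, sign, index, merge}.

pack, sign, index, merge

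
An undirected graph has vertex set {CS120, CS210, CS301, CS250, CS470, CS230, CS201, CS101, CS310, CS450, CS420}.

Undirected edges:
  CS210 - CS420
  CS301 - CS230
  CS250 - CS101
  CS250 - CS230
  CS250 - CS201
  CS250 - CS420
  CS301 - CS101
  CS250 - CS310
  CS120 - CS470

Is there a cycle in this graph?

Yes

DFS, tracking each vertex's parent; an edge to a visited non-parent vertex closes a cycle.
Start from CS420:
visit CS420 (parent –)
  visit CS250 (parent CS420)
    visit CS201 (parent CS250)
      CS201–CS250: parent, skip
    visit CS310 (parent CS250)
      CS310–CS250: parent, skip
    visit CS101 (parent CS250)
      visit CS301 (parent CS101)
        visit CS230 (parent CS301)
          CS230–CS301: parent, skip
          CS230–CS250: CS250 visited and ≠ parent → cycle
Cycle: CS250 – CS101 – CS301 – CS230 – CS250.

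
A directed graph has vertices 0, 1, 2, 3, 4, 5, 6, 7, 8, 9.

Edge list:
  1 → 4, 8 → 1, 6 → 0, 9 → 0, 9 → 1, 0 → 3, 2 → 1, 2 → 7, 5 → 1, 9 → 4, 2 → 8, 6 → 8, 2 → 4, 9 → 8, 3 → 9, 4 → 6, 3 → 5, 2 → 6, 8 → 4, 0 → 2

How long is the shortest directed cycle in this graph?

For each vertex v, BFS finds the shortest path from v back to v.
The shortest such closed walk is 3 → 9 → 0 → 3, length 3.

3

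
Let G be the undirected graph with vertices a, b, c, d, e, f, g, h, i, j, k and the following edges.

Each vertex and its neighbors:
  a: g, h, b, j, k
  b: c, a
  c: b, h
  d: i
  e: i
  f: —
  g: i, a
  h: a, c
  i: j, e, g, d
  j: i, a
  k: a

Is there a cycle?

Yes

DFS, tracking each vertex's parent; an edge to a visited non-parent vertex closes a cycle.
Start from b:
visit b (parent –)
  visit c (parent b)
    c–b: parent, skip
    visit h (parent c)
      visit a (parent h)
        visit g (parent a)
          visit i (parent g)
            visit j (parent i)
              j–i: parent, skip
              j–a: a visited and ≠ parent → cycle
Cycle: a – g – i – j – a.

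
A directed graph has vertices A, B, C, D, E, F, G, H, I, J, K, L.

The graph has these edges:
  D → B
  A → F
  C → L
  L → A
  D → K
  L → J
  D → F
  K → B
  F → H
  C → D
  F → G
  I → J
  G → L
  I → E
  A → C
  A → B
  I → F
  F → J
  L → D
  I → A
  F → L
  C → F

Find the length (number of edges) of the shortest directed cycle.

3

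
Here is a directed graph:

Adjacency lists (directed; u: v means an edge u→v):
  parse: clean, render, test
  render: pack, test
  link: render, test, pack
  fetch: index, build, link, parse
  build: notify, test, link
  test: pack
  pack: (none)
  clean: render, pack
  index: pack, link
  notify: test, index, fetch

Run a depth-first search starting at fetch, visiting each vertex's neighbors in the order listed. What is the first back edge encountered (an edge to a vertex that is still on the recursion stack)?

notify->fetch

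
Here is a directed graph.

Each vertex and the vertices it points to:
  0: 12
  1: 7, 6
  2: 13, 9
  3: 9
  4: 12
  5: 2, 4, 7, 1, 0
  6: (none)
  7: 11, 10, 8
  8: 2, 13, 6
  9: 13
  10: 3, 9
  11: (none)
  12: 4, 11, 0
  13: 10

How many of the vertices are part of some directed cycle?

7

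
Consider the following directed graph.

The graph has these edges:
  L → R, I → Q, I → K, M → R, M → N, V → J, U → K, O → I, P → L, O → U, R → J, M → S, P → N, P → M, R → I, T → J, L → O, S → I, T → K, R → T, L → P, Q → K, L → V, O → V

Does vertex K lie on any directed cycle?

No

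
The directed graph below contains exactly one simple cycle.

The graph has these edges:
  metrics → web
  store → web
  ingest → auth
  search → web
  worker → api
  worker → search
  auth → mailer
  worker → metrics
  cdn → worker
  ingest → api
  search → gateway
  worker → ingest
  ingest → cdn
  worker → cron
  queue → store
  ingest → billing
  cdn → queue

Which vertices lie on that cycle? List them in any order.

DFS with gray/black marking from ingest:
ingest gray
  api gray
  api black
  auth gray
    mailer gray
    mailer black
  auth black
  billing gray
  billing black
  cdn gray
    queue gray
      store gray
        web gray
        web black
      store black
    queue black
    worker gray
      worker→api: api black — skip
      worker→ingest: ingest is gray → back edge
Back edge closes the cycle ingest → cdn → worker → ingest; its vertices are {cdn, ingest, worker}.

cdn, ingest, worker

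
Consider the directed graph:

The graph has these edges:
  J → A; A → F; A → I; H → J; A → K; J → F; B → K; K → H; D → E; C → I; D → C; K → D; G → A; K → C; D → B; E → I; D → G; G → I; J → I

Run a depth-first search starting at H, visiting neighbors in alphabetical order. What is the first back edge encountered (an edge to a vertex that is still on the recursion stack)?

B→K

DFS from H (visiting neighbors in alphabetical order); mark gray on enter, black on exit:
H gray
  J gray
    A gray
      F gray
      F black
      I gray
      I black
      K gray
        C gray
          C→I: I black — skip
        C black
        D gray
          B gray
            B→K: K is gray → back edge
First back edge: B → K.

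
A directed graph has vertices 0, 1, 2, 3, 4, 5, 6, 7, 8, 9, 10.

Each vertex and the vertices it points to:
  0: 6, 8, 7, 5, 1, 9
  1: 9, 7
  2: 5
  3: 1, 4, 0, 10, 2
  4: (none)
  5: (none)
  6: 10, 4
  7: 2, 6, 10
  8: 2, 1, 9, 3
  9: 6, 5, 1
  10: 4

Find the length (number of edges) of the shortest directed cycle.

For each vertex v, BFS finds the shortest path from v back to v.
The shortest such closed walk is 9 → 1 → 9, length 2.

2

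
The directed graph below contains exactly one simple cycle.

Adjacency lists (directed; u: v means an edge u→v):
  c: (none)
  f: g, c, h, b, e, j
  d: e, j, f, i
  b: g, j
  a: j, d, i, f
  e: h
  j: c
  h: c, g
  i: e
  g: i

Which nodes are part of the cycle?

e, g, h, i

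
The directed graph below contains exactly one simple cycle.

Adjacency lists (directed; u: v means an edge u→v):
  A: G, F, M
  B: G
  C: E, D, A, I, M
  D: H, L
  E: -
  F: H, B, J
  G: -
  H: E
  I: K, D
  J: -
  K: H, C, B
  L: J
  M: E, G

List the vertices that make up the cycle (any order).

C, I, K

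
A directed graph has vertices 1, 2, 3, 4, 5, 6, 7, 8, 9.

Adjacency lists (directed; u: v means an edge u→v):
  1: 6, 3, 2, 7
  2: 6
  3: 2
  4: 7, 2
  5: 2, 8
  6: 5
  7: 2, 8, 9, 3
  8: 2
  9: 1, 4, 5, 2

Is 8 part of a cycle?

Yes

8 is on a cycle iff 8 can reach itself via ≥1 edge.
8 → 2 → 6 → 5 → 8 — yes.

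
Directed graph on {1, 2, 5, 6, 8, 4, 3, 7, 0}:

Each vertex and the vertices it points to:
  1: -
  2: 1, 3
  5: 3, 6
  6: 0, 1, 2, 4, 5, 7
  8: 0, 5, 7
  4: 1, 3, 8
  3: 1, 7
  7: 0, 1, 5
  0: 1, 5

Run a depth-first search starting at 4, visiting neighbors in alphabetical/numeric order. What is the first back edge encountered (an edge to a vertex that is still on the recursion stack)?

5→3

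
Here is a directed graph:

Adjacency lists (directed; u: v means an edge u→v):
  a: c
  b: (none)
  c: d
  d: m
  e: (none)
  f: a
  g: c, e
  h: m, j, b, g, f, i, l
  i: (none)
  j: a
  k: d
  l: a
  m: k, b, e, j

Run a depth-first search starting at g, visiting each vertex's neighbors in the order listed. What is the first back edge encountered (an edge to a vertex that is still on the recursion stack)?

DFS from g (visiting each vertex's neighbors in the order listed); mark gray on enter, black on exit:
g gray
  c gray
    d gray
      m gray
        k gray
          k→d: d is gray → back edge
First back edge: k → d.

k→d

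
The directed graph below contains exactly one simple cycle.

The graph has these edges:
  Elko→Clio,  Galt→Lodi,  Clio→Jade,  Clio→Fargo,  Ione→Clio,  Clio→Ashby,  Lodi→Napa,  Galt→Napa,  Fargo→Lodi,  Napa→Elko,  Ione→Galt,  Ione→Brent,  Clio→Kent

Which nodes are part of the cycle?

Clio, Elko, Lodi, Napa, Fargo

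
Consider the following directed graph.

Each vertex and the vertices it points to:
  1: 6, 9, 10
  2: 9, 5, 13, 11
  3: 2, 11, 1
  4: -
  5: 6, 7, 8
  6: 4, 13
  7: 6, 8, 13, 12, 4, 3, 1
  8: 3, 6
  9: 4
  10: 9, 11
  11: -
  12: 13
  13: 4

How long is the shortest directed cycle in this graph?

For each vertex v, BFS finds the shortest path from v back to v.
The shortest such closed walk is 5 → 7 → 3 → 2 → 5, length 4.

4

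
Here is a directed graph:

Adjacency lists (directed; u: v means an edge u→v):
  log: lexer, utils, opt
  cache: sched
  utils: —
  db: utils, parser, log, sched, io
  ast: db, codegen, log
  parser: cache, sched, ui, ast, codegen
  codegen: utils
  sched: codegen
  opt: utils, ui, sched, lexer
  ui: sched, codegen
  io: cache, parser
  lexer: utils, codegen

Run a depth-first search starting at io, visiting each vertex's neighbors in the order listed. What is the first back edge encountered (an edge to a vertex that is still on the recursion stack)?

DFS from io (visiting each vertex's neighbors in the order listed); mark gray on enter, black on exit:
io gray
  cache gray
    sched gray
      codegen gray
        utils gray
        utils black
      codegen black
    sched black
  cache black
  parser gray
    parser→cache: cache black — skip
    parser→sched: sched black — skip
    ui gray
      ui→sched: sched black — skip
      ui→codegen: codegen black — skip
    ui black
    ast gray
      db gray
        db→utils: utils black — skip
        db→parser: parser is gray → back edge
First back edge: db → parser.

db→parser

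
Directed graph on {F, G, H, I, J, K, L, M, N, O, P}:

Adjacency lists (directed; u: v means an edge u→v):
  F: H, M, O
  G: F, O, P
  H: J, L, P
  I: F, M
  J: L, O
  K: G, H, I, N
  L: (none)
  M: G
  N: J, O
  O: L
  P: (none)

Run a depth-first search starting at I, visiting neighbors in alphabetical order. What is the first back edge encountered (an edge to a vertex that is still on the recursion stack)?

G→F

DFS from I (visiting neighbors in alphabetical order); mark gray on enter, black on exit:
I gray
  F gray
    H gray
      J gray
        L gray
        L black
        O gray
          O→L: L black — skip
        O black
      J black
      H→L: L black — skip
      P gray
      P black
    H black
    M gray
      G gray
        G→F: F is gray → back edge
First back edge: G → F.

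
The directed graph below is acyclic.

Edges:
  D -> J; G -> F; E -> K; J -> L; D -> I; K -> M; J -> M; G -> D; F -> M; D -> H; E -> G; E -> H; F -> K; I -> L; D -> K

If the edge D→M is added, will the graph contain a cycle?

Adding D→M creates a cycle iff M can already reach D.
Explore from M: no path reaches D. The graph stays acyclic.

No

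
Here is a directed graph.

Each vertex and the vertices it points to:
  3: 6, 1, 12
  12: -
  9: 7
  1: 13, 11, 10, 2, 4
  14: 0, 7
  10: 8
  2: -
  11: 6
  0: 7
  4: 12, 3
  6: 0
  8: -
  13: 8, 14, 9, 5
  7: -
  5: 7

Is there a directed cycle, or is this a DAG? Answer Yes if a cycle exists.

Yes

DFS with white/gray/black marking, starting from 5:
5 gray
  7 gray
  7 black
5 black
3 gray
  6 gray
    0 gray
      0→7: 7 black — skip
    0 black
  6 black
  1 gray
    13 gray
      8 gray
      8 black
      14 gray
        14→0: 0 black — skip
        14→7: 7 black — skip
      14 black
      9 gray
        9→7: 7 black — skip
      9 black
      13→5: 5 black — skip
    13 black
    11 gray
      11→6: 6 black — skip
    11 black
    10 gray
      10→8: 8 black — skip
    10 black
    2 gray
    2 black
    4 gray
      12 gray
      12 black
      4→3: 3 is gray → back edge
Back edge found, so a cycle exists: 3 → 1 → 4 → 3.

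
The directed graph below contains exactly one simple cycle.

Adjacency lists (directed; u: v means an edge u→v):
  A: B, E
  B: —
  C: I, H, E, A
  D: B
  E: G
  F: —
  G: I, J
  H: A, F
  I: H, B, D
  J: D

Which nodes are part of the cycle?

A, E, G, H, I

DFS with gray/black marking from H:
H gray
  A gray
    B gray
    B black
    E gray
      G gray
        I gray
          I→H: H is gray → back edge
Back edge closes the cycle H → A → E → G → I → H; its vertices are {A, E, G, H, I}.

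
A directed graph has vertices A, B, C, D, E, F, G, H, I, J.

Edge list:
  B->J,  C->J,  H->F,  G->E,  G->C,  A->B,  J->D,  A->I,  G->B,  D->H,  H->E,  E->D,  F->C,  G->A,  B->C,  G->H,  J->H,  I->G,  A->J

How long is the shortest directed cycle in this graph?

3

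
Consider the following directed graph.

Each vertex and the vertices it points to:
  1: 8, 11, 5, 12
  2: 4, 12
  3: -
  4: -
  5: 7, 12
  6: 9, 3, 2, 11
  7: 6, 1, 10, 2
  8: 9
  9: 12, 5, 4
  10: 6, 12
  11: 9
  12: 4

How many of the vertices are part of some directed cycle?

8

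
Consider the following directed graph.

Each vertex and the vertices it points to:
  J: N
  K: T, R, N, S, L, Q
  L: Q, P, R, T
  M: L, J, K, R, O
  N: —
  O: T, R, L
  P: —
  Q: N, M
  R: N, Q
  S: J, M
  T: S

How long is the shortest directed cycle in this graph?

For each vertex v, BFS finds the shortest path from v back to v.
The shortest such closed walk is S → M → K → S, length 3.

3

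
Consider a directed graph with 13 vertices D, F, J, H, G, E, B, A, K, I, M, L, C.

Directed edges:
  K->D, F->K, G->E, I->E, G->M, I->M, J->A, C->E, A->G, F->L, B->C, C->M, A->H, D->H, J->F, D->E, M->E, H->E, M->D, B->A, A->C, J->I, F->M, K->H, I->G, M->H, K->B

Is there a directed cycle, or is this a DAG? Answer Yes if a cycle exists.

DFS with white/gray/black marking, starting from H:
H gray
  E gray
  E black
H black
D gray
  D→E: E black — skip
  D→H: H black — skip
D black
F gray
  K gray
    K→H: H black — skip
    B gray
      C gray
        M gray
          M→D: D black — skip
          M→H: H black — skip
          M→E: E black — skip
        M black
        C→E: E black — skip
      C black
      A gray
        A→H: H black — skip
        A→C: C black — skip
        G gray
          G→E: E black — skip
          G→M: M black — skip
        G black
      A black
    B black
    K→D: D black — skip
  K black
  L gray
  L black
  F→M: M black — skip
F black
J gray
  J→A: A black — skip
  I gray
    I→E: E black — skip
    I→M: M black — skip
    I→G: G black — skip
  I black
  J→F: F black — skip
J black
Every edge goes to a white or black vertex — no back edge, so the graph is acyclic.

No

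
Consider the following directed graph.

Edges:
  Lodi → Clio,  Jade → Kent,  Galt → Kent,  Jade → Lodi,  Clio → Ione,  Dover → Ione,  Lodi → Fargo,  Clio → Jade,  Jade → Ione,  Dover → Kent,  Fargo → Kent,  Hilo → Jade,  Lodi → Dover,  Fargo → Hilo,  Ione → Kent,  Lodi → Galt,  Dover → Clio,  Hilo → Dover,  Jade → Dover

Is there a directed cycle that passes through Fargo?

Yes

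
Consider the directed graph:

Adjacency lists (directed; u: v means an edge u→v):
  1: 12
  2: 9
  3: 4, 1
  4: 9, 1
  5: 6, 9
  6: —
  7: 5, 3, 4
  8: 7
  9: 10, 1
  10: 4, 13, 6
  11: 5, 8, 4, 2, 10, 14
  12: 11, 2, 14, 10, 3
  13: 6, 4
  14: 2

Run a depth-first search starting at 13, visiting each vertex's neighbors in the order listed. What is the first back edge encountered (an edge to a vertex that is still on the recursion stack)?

DFS from 13 (visiting each vertex's neighbors in the order listed); mark gray on enter, black on exit:
13 gray
  6 gray
  6 black
  4 gray
    9 gray
      10 gray
        10→4: 4 is gray → back edge
First back edge: 10 → 4.

10->4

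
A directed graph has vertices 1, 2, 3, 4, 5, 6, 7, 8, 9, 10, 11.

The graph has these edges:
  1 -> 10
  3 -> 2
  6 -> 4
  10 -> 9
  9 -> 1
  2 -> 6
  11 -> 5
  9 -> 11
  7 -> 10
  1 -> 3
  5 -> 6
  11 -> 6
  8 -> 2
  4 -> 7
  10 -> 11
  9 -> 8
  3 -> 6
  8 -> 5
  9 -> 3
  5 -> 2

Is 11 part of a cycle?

Yes

11 is on a cycle iff 11 can reach itself via ≥1 edge.
11 → 6 → 4 → 7 → 10 → 11 — yes.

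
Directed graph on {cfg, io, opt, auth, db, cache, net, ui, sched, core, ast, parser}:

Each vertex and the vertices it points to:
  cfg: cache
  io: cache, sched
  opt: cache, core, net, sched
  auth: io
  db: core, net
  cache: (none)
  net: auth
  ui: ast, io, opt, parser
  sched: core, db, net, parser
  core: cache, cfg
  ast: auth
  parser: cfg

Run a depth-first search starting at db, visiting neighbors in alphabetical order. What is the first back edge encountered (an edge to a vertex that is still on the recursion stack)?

sched→db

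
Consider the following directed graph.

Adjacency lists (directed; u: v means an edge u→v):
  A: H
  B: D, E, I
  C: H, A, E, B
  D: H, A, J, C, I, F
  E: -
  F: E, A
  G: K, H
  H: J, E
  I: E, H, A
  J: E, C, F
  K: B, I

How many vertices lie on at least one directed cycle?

A vertex is on a directed cycle iff it belongs to a strongly connected component of size ≥ 2 (or has a self-loop).
The vertices on cycles are {A, B, C, D, F, H, I, J} — 8 in total.

8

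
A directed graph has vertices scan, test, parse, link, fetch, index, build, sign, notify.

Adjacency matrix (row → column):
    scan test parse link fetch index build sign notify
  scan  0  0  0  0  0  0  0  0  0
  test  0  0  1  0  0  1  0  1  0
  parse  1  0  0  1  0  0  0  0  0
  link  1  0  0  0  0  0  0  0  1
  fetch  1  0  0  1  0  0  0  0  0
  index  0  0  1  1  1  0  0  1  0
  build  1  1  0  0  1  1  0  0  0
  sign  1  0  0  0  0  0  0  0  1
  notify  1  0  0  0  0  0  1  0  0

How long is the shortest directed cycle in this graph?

For each vertex v, BFS finds the shortest path from v back to v.
The shortest such closed walk is build → test → sign → notify → build, length 4.

4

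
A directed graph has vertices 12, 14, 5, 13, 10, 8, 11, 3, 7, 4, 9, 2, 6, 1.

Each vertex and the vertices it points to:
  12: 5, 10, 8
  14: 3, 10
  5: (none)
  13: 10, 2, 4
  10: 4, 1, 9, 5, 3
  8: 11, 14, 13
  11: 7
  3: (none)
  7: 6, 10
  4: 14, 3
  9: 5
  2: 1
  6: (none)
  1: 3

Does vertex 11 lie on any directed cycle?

No

11 lies on a cycle iff there is a path from 11 back to itself.
Exploring from 11, it never reaches itself; equivalently, its strongly connected component is a singleton.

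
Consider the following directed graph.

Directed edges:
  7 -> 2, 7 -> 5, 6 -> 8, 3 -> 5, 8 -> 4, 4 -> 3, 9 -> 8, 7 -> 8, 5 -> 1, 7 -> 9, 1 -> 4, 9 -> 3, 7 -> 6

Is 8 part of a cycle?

8 lies on a cycle iff there is a path from 8 back to itself.
Exploring from 8, it never reaches itself; equivalently, its strongly connected component is a singleton.

No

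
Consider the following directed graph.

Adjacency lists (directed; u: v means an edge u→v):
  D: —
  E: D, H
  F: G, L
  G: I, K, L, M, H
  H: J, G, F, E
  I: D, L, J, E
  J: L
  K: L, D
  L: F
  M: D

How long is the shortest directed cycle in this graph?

2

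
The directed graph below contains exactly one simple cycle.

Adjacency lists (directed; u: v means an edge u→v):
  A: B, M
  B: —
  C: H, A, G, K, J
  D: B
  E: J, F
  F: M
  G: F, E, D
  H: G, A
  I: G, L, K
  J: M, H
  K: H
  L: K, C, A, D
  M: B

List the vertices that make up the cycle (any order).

E, G, H, J

DFS with gray/black marking from J:
J gray
  M gray
    B gray
    B black
  M black
  H gray
    G gray
      F gray
        F→M: M black — skip
      F black
      E gray
        E→J: J is gray → back edge
Back edge closes the cycle J → H → G → E → J; its vertices are {E, G, H, J}.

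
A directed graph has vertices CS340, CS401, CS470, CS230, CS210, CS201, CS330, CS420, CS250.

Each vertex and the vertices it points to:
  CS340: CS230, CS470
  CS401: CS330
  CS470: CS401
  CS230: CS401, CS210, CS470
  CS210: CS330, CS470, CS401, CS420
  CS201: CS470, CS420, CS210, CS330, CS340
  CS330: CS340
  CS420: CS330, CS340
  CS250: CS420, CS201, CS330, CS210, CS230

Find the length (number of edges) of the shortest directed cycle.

4

For each vertex v, BFS finds the shortest path from v back to v.
The shortest such closed walk is CS420 → CS340 → CS230 → CS210 → CS420, length 4.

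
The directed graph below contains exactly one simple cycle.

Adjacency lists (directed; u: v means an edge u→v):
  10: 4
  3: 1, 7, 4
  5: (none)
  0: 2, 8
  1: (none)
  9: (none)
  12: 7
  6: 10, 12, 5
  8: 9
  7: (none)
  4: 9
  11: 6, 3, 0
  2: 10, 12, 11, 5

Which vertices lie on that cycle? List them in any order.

0, 2, 11

DFS with gray/black marking from 11:
11 gray
  6 gray
    10 gray
      4 gray
        9 gray
        9 black
      4 black
    10 black
    12 gray
      7 gray
      7 black
    12 black
    5 gray
    5 black
  6 black
  3 gray
    1 gray
    1 black
    3→7: 7 black — skip
    3→4: 4 black — skip
  3 black
  0 gray
    2 gray
      2→10: 10 black — skip
      2→12: 12 black — skip
      2→11: 11 is gray → back edge
Back edge closes the cycle 11 → 0 → 2 → 11; its vertices are {0, 2, 11}.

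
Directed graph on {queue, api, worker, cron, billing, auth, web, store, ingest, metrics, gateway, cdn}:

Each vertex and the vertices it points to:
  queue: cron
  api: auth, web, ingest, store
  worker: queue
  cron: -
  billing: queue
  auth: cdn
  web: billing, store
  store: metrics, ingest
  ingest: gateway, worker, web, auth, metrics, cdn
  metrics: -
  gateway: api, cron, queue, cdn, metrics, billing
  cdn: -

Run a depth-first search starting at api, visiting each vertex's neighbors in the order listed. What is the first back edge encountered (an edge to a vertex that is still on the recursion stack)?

DFS from api (visiting each vertex's neighbors in the order listed); mark gray on enter, black on exit:
api gray
  auth gray
    cdn gray
    cdn black
  auth black
  web gray
    billing gray
      queue gray
        cron gray
        cron black
      queue black
    billing black
    store gray
      metrics gray
      metrics black
      ingest gray
        gateway gray
          gateway→api: api is gray → back edge
First back edge: gateway → api.

gateway->api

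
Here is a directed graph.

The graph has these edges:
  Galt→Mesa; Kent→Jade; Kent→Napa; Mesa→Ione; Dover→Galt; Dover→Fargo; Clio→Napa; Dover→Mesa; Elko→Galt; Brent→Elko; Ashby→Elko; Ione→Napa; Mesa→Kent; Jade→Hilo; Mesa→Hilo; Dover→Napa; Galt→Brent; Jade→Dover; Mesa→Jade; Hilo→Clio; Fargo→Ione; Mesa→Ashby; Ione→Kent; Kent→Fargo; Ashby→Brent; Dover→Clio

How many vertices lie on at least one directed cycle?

10

A vertex is on a directed cycle iff it belongs to a strongly connected component of size ≥ 2 (or has a self-loop).
The vertices on cycles are {Elko, Galt, Ione, Jade, Kent, Mesa, Ashby, Brent, Dover, Fargo} — 10 in total.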